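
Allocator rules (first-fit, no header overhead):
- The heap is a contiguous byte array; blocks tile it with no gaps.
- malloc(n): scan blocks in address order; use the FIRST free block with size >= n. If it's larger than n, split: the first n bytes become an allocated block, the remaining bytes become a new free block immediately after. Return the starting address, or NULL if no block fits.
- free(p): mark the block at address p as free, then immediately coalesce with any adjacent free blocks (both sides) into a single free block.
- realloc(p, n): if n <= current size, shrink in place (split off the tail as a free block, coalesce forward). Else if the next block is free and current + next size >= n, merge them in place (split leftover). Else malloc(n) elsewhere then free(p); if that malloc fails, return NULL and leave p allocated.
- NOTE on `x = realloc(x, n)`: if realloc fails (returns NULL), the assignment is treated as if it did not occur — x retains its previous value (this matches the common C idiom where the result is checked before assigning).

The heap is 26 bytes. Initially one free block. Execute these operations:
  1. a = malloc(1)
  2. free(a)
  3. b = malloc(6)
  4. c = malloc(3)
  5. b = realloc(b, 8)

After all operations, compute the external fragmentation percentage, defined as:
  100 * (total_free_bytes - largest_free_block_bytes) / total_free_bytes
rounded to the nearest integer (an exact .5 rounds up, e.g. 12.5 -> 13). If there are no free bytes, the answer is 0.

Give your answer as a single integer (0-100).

Answer: 40

Derivation:
Op 1: a = malloc(1) -> a = 0; heap: [0-0 ALLOC][1-25 FREE]
Op 2: free(a) -> (freed a); heap: [0-25 FREE]
Op 3: b = malloc(6) -> b = 0; heap: [0-5 ALLOC][6-25 FREE]
Op 4: c = malloc(3) -> c = 6; heap: [0-5 ALLOC][6-8 ALLOC][9-25 FREE]
Op 5: b = realloc(b, 8) -> b = 9; heap: [0-5 FREE][6-8 ALLOC][9-16 ALLOC][17-25 FREE]
Free blocks: [6 9] total_free=15 largest=9 -> 100*(15-9)/15 = 600/15 = 40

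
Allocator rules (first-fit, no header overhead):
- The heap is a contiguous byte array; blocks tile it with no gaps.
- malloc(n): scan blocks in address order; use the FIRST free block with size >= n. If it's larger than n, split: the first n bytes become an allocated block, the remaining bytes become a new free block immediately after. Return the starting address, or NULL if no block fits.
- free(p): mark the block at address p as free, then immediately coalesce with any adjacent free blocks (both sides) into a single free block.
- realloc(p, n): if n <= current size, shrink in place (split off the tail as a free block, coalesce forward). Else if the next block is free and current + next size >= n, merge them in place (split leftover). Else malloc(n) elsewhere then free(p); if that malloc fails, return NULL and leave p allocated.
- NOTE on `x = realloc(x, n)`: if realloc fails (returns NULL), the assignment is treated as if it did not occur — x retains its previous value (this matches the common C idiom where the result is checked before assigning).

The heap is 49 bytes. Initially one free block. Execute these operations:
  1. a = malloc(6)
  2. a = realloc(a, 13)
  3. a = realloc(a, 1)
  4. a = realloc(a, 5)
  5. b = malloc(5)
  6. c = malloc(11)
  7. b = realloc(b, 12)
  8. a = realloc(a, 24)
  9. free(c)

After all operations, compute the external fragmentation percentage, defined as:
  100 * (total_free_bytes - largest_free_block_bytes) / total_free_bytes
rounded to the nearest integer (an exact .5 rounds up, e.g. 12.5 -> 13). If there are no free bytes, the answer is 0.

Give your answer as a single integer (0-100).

Op 1: a = malloc(6) -> a = 0; heap: [0-5 ALLOC][6-48 FREE]
Op 2: a = realloc(a, 13) -> a = 0; heap: [0-12 ALLOC][13-48 FREE]
Op 3: a = realloc(a, 1) -> a = 0; heap: [0-0 ALLOC][1-48 FREE]
Op 4: a = realloc(a, 5) -> a = 0; heap: [0-4 ALLOC][5-48 FREE]
Op 5: b = malloc(5) -> b = 5; heap: [0-4 ALLOC][5-9 ALLOC][10-48 FREE]
Op 6: c = malloc(11) -> c = 10; heap: [0-4 ALLOC][5-9 ALLOC][10-20 ALLOC][21-48 FREE]
Op 7: b = realloc(b, 12) -> b = 21; heap: [0-4 ALLOC][5-9 FREE][10-20 ALLOC][21-32 ALLOC][33-48 FREE]
Op 8: a = realloc(a, 24) -> NULL (a unchanged); heap: [0-4 ALLOC][5-9 FREE][10-20 ALLOC][21-32 ALLOC][33-48 FREE]
Op 9: free(c) -> (freed c); heap: [0-4 ALLOC][5-20 FREE][21-32 ALLOC][33-48 FREE]
Free blocks: [16 16] total_free=32 largest=16 -> 100*(32-16)/32 = 1600/32 = 50

Answer: 50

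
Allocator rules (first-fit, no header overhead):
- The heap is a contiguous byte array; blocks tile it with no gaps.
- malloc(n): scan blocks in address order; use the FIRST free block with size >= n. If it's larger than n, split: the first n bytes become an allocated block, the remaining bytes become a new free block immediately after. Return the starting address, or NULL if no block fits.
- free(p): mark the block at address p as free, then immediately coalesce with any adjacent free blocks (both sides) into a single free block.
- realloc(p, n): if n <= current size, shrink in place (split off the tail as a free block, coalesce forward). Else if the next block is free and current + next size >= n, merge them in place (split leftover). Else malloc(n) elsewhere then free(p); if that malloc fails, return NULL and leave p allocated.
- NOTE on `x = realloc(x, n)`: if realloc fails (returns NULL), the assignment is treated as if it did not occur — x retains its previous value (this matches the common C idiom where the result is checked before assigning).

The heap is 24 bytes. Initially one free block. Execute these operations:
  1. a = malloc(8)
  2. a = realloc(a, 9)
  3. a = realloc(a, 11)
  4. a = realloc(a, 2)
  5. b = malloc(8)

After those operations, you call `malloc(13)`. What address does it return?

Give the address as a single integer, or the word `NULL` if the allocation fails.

Op 1: a = malloc(8) -> a = 0; heap: [0-7 ALLOC][8-23 FREE]
Op 2: a = realloc(a, 9) -> a = 0; heap: [0-8 ALLOC][9-23 FREE]
Op 3: a = realloc(a, 11) -> a = 0; heap: [0-10 ALLOC][11-23 FREE]
Op 4: a = realloc(a, 2) -> a = 0; heap: [0-1 ALLOC][2-23 FREE]
Op 5: b = malloc(8) -> b = 2; heap: [0-1 ALLOC][2-9 ALLOC][10-23 FREE]
malloc(13): first-fit scan over [0-1 ALLOC][2-9 ALLOC][10-23 FREE] -> 10

Answer: 10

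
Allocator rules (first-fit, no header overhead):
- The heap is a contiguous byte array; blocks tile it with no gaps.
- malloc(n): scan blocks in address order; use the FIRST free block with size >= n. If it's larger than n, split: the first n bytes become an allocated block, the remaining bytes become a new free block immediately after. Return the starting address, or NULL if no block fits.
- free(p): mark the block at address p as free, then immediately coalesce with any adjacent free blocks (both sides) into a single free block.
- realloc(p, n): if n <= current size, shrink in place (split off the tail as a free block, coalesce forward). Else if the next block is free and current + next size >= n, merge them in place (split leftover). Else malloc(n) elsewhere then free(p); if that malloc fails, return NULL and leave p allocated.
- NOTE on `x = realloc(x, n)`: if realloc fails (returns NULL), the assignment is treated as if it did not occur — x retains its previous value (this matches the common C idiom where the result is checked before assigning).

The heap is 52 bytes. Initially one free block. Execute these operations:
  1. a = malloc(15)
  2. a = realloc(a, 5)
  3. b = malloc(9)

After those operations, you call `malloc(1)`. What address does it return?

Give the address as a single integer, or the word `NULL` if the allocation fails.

Answer: 14

Derivation:
Op 1: a = malloc(15) -> a = 0; heap: [0-14 ALLOC][15-51 FREE]
Op 2: a = realloc(a, 5) -> a = 0; heap: [0-4 ALLOC][5-51 FREE]
Op 3: b = malloc(9) -> b = 5; heap: [0-4 ALLOC][5-13 ALLOC][14-51 FREE]
malloc(1): first-fit scan over [0-4 ALLOC][5-13 ALLOC][14-51 FREE] -> 14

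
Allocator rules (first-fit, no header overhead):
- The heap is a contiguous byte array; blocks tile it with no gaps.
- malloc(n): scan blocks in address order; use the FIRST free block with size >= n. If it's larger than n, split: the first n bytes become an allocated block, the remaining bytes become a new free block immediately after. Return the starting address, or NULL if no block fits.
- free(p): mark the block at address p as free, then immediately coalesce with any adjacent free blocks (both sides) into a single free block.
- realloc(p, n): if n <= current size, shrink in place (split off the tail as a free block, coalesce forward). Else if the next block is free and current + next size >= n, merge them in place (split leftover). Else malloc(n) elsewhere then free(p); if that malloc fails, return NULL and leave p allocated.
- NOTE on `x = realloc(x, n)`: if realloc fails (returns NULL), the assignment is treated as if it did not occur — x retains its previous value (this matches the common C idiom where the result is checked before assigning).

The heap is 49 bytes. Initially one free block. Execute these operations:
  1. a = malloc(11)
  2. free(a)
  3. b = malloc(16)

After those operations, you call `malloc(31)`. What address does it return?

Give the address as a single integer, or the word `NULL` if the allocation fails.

Op 1: a = malloc(11) -> a = 0; heap: [0-10 ALLOC][11-48 FREE]
Op 2: free(a) -> (freed a); heap: [0-48 FREE]
Op 3: b = malloc(16) -> b = 0; heap: [0-15 ALLOC][16-48 FREE]
malloc(31): first-fit scan over [0-15 ALLOC][16-48 FREE] -> 16

Answer: 16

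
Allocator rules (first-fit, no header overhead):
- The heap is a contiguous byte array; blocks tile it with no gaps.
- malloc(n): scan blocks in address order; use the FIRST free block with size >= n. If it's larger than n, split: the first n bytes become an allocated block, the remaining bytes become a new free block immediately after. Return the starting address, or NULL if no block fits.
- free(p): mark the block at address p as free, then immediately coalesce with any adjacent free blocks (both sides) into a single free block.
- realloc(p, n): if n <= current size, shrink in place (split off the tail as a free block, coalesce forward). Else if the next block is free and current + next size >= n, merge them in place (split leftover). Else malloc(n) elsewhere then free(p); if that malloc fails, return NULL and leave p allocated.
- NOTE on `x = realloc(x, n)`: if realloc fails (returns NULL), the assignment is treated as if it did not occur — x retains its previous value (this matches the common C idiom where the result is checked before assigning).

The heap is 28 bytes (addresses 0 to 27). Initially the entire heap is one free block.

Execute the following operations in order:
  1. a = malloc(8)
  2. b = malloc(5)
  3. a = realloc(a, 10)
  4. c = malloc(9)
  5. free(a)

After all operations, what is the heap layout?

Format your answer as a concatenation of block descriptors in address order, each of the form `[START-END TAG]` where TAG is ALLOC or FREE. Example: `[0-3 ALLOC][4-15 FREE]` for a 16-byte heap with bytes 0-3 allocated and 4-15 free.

Op 1: a = malloc(8) -> a = 0; heap: [0-7 ALLOC][8-27 FREE]
Op 2: b = malloc(5) -> b = 8; heap: [0-7 ALLOC][8-12 ALLOC][13-27 FREE]
Op 3: a = realloc(a, 10) -> a = 13; heap: [0-7 FREE][8-12 ALLOC][13-22 ALLOC][23-27 FREE]
Op 4: c = malloc(9) -> c = NULL; heap: [0-7 FREE][8-12 ALLOC][13-22 ALLOC][23-27 FREE]
Op 5: free(a) -> (freed a); heap: [0-7 FREE][8-12 ALLOC][13-27 FREE]

Answer: [0-7 FREE][8-12 ALLOC][13-27 FREE]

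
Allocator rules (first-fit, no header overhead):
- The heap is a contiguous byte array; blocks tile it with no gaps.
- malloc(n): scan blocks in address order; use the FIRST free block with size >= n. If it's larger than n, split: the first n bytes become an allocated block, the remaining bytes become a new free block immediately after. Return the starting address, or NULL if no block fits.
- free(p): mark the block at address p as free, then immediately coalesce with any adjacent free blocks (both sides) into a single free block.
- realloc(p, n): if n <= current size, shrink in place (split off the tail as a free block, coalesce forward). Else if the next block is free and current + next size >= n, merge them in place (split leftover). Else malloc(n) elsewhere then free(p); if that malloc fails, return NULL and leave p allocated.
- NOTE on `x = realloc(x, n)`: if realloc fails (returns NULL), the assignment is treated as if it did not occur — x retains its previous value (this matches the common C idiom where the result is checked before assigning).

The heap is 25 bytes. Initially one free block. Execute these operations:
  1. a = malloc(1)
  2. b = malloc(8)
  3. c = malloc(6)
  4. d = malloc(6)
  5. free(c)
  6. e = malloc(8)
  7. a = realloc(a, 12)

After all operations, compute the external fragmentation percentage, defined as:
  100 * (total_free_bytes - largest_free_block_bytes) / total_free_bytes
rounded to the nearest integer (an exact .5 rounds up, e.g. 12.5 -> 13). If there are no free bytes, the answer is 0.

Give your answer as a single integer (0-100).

Answer: 40

Derivation:
Op 1: a = malloc(1) -> a = 0; heap: [0-0 ALLOC][1-24 FREE]
Op 2: b = malloc(8) -> b = 1; heap: [0-0 ALLOC][1-8 ALLOC][9-24 FREE]
Op 3: c = malloc(6) -> c = 9; heap: [0-0 ALLOC][1-8 ALLOC][9-14 ALLOC][15-24 FREE]
Op 4: d = malloc(6) -> d = 15; heap: [0-0 ALLOC][1-8 ALLOC][9-14 ALLOC][15-20 ALLOC][21-24 FREE]
Op 5: free(c) -> (freed c); heap: [0-0 ALLOC][1-8 ALLOC][9-14 FREE][15-20 ALLOC][21-24 FREE]
Op 6: e = malloc(8) -> e = NULL; heap: [0-0 ALLOC][1-8 ALLOC][9-14 FREE][15-20 ALLOC][21-24 FREE]
Op 7: a = realloc(a, 12) -> NULL (a unchanged); heap: [0-0 ALLOC][1-8 ALLOC][9-14 FREE][15-20 ALLOC][21-24 FREE]
Free blocks: [6 4] total_free=10 largest=6 -> 100*(10-6)/10 = 400/10 = 40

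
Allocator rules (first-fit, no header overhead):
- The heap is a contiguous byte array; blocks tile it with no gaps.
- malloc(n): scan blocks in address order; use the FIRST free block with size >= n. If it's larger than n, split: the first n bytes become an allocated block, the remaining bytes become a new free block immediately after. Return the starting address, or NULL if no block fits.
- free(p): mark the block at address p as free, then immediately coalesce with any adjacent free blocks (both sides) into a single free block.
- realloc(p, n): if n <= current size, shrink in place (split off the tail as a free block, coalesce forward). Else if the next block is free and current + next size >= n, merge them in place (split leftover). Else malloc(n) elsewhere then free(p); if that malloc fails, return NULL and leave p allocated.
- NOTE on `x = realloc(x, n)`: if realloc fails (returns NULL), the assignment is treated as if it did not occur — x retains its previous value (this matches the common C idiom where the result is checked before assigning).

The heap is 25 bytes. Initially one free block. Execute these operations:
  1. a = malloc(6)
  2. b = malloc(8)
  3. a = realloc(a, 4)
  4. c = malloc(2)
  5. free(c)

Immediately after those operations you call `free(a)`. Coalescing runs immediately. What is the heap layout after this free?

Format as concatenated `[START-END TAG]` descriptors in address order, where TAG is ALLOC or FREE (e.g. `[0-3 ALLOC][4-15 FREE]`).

Op 1: a = malloc(6) -> a = 0; heap: [0-5 ALLOC][6-24 FREE]
Op 2: b = malloc(8) -> b = 6; heap: [0-5 ALLOC][6-13 ALLOC][14-24 FREE]
Op 3: a = realloc(a, 4) -> a = 0; heap: [0-3 ALLOC][4-5 FREE][6-13 ALLOC][14-24 FREE]
Op 4: c = malloc(2) -> c = 4; heap: [0-3 ALLOC][4-5 ALLOC][6-13 ALLOC][14-24 FREE]
Op 5: free(c) -> (freed c); heap: [0-3 ALLOC][4-5 FREE][6-13 ALLOC][14-24 FREE]
free(a): a = 0 -> block [0-3 ALLOC]; mark free, coalesce with adjacent free neighbors -> [0-5 FREE][6-13 ALLOC][14-24 FREE]

Answer: [0-5 FREE][6-13 ALLOC][14-24 FREE]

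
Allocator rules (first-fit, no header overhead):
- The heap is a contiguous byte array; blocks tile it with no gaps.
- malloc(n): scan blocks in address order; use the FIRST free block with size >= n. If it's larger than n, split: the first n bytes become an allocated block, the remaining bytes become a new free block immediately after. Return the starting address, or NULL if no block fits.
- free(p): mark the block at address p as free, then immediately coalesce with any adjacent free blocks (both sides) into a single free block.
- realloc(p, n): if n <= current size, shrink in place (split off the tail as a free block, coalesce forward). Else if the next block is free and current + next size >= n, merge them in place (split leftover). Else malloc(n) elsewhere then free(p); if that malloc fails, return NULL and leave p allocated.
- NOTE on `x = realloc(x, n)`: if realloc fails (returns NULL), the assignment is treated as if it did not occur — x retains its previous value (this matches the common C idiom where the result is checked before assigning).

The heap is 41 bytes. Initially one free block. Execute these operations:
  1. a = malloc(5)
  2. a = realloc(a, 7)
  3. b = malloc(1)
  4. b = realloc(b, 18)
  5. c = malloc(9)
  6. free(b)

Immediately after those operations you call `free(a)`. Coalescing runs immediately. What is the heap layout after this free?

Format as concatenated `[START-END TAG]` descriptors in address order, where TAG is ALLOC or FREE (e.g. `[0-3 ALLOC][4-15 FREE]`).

Answer: [0-24 FREE][25-33 ALLOC][34-40 FREE]

Derivation:
Op 1: a = malloc(5) -> a = 0; heap: [0-4 ALLOC][5-40 FREE]
Op 2: a = realloc(a, 7) -> a = 0; heap: [0-6 ALLOC][7-40 FREE]
Op 3: b = malloc(1) -> b = 7; heap: [0-6 ALLOC][7-7 ALLOC][8-40 FREE]
Op 4: b = realloc(b, 18) -> b = 7; heap: [0-6 ALLOC][7-24 ALLOC][25-40 FREE]
Op 5: c = malloc(9) -> c = 25; heap: [0-6 ALLOC][7-24 ALLOC][25-33 ALLOC][34-40 FREE]
Op 6: free(b) -> (freed b); heap: [0-6 ALLOC][7-24 FREE][25-33 ALLOC][34-40 FREE]
free(a): a = 0 -> block [0-6 ALLOC]; mark free, coalesce with adjacent free neighbors -> [0-24 FREE][25-33 ALLOC][34-40 FREE]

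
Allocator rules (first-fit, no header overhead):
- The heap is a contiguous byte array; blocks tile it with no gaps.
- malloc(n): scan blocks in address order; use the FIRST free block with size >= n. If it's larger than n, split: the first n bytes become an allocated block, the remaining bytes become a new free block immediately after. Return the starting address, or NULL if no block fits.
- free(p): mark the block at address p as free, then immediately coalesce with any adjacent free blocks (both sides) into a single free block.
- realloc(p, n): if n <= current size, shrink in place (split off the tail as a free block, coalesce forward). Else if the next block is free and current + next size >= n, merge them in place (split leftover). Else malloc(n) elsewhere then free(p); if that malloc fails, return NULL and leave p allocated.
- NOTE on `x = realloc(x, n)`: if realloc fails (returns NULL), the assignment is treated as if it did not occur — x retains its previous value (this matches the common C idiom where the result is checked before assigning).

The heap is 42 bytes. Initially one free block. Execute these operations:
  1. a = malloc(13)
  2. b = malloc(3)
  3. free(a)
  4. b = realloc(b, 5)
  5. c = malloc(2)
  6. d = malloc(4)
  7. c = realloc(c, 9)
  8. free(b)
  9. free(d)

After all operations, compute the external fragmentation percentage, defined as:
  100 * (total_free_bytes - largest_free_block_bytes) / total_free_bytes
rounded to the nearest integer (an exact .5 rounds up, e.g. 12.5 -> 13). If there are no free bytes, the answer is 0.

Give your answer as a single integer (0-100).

Op 1: a = malloc(13) -> a = 0; heap: [0-12 ALLOC][13-41 FREE]
Op 2: b = malloc(3) -> b = 13; heap: [0-12 ALLOC][13-15 ALLOC][16-41 FREE]
Op 3: free(a) -> (freed a); heap: [0-12 FREE][13-15 ALLOC][16-41 FREE]
Op 4: b = realloc(b, 5) -> b = 13; heap: [0-12 FREE][13-17 ALLOC][18-41 FREE]
Op 5: c = malloc(2) -> c = 0; heap: [0-1 ALLOC][2-12 FREE][13-17 ALLOC][18-41 FREE]
Op 6: d = malloc(4) -> d = 2; heap: [0-1 ALLOC][2-5 ALLOC][6-12 FREE][13-17 ALLOC][18-41 FREE]
Op 7: c = realloc(c, 9) -> c = 18; heap: [0-1 FREE][2-5 ALLOC][6-12 FREE][13-17 ALLOC][18-26 ALLOC][27-41 FREE]
Op 8: free(b) -> (freed b); heap: [0-1 FREE][2-5 ALLOC][6-17 FREE][18-26 ALLOC][27-41 FREE]
Op 9: free(d) -> (freed d); heap: [0-17 FREE][18-26 ALLOC][27-41 FREE]
Free blocks: [18 15] total_free=33 largest=18 -> 100*(33-18)/33 = 1500/33 ≈ 45.455 -> rounds to 45

Answer: 45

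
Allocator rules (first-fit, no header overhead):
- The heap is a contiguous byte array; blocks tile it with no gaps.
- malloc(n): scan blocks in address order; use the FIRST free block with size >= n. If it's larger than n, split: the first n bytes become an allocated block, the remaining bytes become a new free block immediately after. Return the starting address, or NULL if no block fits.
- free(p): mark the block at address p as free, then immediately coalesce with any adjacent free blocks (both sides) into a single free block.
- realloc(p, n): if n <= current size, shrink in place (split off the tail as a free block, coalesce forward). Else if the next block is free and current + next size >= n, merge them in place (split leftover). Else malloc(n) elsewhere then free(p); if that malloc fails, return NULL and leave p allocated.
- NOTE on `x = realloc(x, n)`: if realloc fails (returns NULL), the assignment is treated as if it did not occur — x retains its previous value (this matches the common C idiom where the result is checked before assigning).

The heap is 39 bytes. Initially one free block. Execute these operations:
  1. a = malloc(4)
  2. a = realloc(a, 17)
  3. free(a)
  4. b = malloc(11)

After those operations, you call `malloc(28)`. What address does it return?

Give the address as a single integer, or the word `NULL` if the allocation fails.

Op 1: a = malloc(4) -> a = 0; heap: [0-3 ALLOC][4-38 FREE]
Op 2: a = realloc(a, 17) -> a = 0; heap: [0-16 ALLOC][17-38 FREE]
Op 3: free(a) -> (freed a); heap: [0-38 FREE]
Op 4: b = malloc(11) -> b = 0; heap: [0-10 ALLOC][11-38 FREE]
malloc(28): first-fit scan over [0-10 ALLOC][11-38 FREE] -> 11

Answer: 11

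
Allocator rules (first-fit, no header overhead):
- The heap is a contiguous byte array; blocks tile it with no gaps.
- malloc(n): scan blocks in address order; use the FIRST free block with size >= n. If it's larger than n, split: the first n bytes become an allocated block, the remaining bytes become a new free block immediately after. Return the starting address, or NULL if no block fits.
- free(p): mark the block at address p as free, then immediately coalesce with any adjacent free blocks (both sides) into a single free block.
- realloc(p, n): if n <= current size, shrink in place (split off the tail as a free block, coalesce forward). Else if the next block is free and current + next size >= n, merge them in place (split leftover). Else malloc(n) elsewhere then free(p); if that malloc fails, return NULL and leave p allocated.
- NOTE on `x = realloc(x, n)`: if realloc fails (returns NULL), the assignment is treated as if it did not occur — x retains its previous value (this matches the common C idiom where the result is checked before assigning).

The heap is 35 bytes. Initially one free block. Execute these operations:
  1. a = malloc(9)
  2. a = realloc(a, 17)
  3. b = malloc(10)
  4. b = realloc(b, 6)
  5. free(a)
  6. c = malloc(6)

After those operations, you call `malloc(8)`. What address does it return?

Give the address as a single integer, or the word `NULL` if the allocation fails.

Answer: 6

Derivation:
Op 1: a = malloc(9) -> a = 0; heap: [0-8 ALLOC][9-34 FREE]
Op 2: a = realloc(a, 17) -> a = 0; heap: [0-16 ALLOC][17-34 FREE]
Op 3: b = malloc(10) -> b = 17; heap: [0-16 ALLOC][17-26 ALLOC][27-34 FREE]
Op 4: b = realloc(b, 6) -> b = 17; heap: [0-16 ALLOC][17-22 ALLOC][23-34 FREE]
Op 5: free(a) -> (freed a); heap: [0-16 FREE][17-22 ALLOC][23-34 FREE]
Op 6: c = malloc(6) -> c = 0; heap: [0-5 ALLOC][6-16 FREE][17-22 ALLOC][23-34 FREE]
malloc(8): first-fit scan over [0-5 ALLOC][6-16 FREE][17-22 ALLOC][23-34 FREE] -> 6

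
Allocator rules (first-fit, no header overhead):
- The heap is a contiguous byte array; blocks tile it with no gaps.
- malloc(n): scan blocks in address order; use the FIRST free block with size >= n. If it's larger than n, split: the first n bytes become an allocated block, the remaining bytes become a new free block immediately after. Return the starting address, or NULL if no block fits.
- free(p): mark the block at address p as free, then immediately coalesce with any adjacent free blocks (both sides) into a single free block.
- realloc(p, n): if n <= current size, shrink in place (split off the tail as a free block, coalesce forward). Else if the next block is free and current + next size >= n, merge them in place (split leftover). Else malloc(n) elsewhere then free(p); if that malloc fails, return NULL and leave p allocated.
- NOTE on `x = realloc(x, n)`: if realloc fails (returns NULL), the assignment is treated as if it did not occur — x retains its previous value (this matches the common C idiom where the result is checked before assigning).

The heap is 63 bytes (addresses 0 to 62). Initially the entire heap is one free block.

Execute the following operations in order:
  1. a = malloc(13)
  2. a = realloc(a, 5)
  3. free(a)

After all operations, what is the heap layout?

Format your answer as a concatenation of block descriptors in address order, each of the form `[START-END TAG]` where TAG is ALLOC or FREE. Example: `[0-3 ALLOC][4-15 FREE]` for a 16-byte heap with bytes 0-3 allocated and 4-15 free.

Answer: [0-62 FREE]

Derivation:
Op 1: a = malloc(13) -> a = 0; heap: [0-12 ALLOC][13-62 FREE]
Op 2: a = realloc(a, 5) -> a = 0; heap: [0-4 ALLOC][5-62 FREE]
Op 3: free(a) -> (freed a); heap: [0-62 FREE]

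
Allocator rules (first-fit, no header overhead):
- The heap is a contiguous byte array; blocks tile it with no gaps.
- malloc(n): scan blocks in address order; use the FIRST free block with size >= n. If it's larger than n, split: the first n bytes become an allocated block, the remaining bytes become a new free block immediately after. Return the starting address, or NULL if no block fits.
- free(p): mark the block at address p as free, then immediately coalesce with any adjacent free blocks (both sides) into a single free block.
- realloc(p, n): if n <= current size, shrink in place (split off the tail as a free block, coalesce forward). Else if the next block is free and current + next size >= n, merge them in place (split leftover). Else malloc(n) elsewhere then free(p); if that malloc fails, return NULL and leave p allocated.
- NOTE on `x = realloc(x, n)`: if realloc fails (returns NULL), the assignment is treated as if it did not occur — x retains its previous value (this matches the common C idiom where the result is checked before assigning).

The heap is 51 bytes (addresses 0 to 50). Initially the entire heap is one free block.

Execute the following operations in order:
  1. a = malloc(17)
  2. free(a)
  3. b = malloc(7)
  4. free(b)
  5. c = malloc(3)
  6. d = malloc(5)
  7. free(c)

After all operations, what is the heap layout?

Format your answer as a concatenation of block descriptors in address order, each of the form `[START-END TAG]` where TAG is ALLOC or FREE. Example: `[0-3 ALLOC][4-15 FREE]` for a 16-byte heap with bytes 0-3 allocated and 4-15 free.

Answer: [0-2 FREE][3-7 ALLOC][8-50 FREE]

Derivation:
Op 1: a = malloc(17) -> a = 0; heap: [0-16 ALLOC][17-50 FREE]
Op 2: free(a) -> (freed a); heap: [0-50 FREE]
Op 3: b = malloc(7) -> b = 0; heap: [0-6 ALLOC][7-50 FREE]
Op 4: free(b) -> (freed b); heap: [0-50 FREE]
Op 5: c = malloc(3) -> c = 0; heap: [0-2 ALLOC][3-50 FREE]
Op 6: d = malloc(5) -> d = 3; heap: [0-2 ALLOC][3-7 ALLOC][8-50 FREE]
Op 7: free(c) -> (freed c); heap: [0-2 FREE][3-7 ALLOC][8-50 FREE]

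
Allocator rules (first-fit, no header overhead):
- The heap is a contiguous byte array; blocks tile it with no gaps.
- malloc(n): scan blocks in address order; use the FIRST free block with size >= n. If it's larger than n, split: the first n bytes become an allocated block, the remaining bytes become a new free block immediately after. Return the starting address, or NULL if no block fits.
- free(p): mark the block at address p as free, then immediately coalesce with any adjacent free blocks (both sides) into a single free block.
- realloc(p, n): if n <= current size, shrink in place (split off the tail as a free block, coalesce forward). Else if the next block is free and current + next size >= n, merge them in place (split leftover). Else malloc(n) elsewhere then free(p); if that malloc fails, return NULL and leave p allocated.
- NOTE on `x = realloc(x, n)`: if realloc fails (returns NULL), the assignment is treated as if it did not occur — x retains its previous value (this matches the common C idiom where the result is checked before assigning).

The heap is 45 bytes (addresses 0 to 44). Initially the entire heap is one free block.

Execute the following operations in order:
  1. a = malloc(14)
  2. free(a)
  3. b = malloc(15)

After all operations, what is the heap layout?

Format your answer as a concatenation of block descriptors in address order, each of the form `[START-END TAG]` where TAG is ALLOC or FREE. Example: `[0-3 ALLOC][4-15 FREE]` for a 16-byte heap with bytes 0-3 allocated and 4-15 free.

Answer: [0-14 ALLOC][15-44 FREE]

Derivation:
Op 1: a = malloc(14) -> a = 0; heap: [0-13 ALLOC][14-44 FREE]
Op 2: free(a) -> (freed a); heap: [0-44 FREE]
Op 3: b = malloc(15) -> b = 0; heap: [0-14 ALLOC][15-44 FREE]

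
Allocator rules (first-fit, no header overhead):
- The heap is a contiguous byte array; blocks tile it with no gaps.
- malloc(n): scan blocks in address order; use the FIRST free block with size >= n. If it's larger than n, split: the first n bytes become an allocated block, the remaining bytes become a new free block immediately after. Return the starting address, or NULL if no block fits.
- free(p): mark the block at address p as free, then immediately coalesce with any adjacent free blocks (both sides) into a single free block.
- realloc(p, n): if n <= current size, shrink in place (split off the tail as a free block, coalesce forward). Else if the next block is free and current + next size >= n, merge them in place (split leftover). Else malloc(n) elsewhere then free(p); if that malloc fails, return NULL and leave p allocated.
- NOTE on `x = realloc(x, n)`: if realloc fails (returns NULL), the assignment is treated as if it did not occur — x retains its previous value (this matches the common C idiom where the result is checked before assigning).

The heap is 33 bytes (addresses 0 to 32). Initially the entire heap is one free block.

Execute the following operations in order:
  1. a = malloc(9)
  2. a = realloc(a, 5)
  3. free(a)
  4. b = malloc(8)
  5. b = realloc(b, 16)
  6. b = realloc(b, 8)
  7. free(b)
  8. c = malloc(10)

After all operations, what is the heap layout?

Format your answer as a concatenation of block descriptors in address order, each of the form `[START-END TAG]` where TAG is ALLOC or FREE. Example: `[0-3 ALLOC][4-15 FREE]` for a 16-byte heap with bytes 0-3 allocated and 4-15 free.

Answer: [0-9 ALLOC][10-32 FREE]

Derivation:
Op 1: a = malloc(9) -> a = 0; heap: [0-8 ALLOC][9-32 FREE]
Op 2: a = realloc(a, 5) -> a = 0; heap: [0-4 ALLOC][5-32 FREE]
Op 3: free(a) -> (freed a); heap: [0-32 FREE]
Op 4: b = malloc(8) -> b = 0; heap: [0-7 ALLOC][8-32 FREE]
Op 5: b = realloc(b, 16) -> b = 0; heap: [0-15 ALLOC][16-32 FREE]
Op 6: b = realloc(b, 8) -> b = 0; heap: [0-7 ALLOC][8-32 FREE]
Op 7: free(b) -> (freed b); heap: [0-32 FREE]
Op 8: c = malloc(10) -> c = 0; heap: [0-9 ALLOC][10-32 FREE]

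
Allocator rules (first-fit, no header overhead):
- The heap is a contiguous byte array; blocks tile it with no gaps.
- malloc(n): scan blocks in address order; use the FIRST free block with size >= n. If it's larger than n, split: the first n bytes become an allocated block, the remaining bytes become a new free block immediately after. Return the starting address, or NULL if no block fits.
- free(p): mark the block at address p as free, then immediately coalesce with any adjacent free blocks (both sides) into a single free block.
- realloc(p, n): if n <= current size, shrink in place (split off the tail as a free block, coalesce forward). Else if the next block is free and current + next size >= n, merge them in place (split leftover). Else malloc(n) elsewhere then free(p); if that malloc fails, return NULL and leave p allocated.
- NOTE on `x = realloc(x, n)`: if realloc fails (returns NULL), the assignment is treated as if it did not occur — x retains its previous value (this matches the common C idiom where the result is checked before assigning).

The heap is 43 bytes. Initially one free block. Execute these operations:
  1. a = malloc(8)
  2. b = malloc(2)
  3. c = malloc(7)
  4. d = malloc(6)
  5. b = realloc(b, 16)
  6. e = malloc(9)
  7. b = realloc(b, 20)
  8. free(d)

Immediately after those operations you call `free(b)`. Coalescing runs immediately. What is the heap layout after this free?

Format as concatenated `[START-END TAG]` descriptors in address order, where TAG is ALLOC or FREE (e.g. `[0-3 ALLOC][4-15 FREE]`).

Op 1: a = malloc(8) -> a = 0; heap: [0-7 ALLOC][8-42 FREE]
Op 2: b = malloc(2) -> b = 8; heap: [0-7 ALLOC][8-9 ALLOC][10-42 FREE]
Op 3: c = malloc(7) -> c = 10; heap: [0-7 ALLOC][8-9 ALLOC][10-16 ALLOC][17-42 FREE]
Op 4: d = malloc(6) -> d = 17; heap: [0-7 ALLOC][8-9 ALLOC][10-16 ALLOC][17-22 ALLOC][23-42 FREE]
Op 5: b = realloc(b, 16) -> b = 23; heap: [0-7 ALLOC][8-9 FREE][10-16 ALLOC][17-22 ALLOC][23-38 ALLOC][39-42 FREE]
Op 6: e = malloc(9) -> e = NULL; heap: [0-7 ALLOC][8-9 FREE][10-16 ALLOC][17-22 ALLOC][23-38 ALLOC][39-42 FREE]
Op 7: b = realloc(b, 20) -> b = 23; heap: [0-7 ALLOC][8-9 FREE][10-16 ALLOC][17-22 ALLOC][23-42 ALLOC]
Op 8: free(d) -> (freed d); heap: [0-7 ALLOC][8-9 FREE][10-16 ALLOC][17-22 FREE][23-42 ALLOC]
free(b): b = 23 -> block [23-42 ALLOC]; mark free, coalesce with adjacent free neighbors -> [0-7 ALLOC][8-9 FREE][10-16 ALLOC][17-42 FREE]

Answer: [0-7 ALLOC][8-9 FREE][10-16 ALLOC][17-42 FREE]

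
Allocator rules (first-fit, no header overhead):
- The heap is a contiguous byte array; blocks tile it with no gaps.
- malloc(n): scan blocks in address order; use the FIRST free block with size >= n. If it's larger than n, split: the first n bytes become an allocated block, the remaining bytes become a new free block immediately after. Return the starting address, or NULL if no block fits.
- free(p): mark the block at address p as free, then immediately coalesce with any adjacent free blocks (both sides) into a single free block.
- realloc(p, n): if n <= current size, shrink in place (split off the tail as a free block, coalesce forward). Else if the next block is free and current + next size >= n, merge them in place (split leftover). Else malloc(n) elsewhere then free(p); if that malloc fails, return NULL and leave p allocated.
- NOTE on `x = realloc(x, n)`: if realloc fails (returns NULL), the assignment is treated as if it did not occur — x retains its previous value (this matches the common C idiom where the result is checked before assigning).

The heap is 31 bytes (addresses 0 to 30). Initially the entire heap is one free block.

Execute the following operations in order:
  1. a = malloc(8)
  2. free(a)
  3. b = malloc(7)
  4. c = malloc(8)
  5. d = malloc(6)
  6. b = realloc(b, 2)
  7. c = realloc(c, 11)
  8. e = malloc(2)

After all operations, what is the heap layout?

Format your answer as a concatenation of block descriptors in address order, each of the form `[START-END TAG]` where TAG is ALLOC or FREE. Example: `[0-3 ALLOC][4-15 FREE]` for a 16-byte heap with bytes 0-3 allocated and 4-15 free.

Op 1: a = malloc(8) -> a = 0; heap: [0-7 ALLOC][8-30 FREE]
Op 2: free(a) -> (freed a); heap: [0-30 FREE]
Op 3: b = malloc(7) -> b = 0; heap: [0-6 ALLOC][7-30 FREE]
Op 4: c = malloc(8) -> c = 7; heap: [0-6 ALLOC][7-14 ALLOC][15-30 FREE]
Op 5: d = malloc(6) -> d = 15; heap: [0-6 ALLOC][7-14 ALLOC][15-20 ALLOC][21-30 FREE]
Op 6: b = realloc(b, 2) -> b = 0; heap: [0-1 ALLOC][2-6 FREE][7-14 ALLOC][15-20 ALLOC][21-30 FREE]
Op 7: c = realloc(c, 11) -> NULL (c unchanged); heap: [0-1 ALLOC][2-6 FREE][7-14 ALLOC][15-20 ALLOC][21-30 FREE]
Op 8: e = malloc(2) -> e = 2; heap: [0-1 ALLOC][2-3 ALLOC][4-6 FREE][7-14 ALLOC][15-20 ALLOC][21-30 FREE]

Answer: [0-1 ALLOC][2-3 ALLOC][4-6 FREE][7-14 ALLOC][15-20 ALLOC][21-30 FREE]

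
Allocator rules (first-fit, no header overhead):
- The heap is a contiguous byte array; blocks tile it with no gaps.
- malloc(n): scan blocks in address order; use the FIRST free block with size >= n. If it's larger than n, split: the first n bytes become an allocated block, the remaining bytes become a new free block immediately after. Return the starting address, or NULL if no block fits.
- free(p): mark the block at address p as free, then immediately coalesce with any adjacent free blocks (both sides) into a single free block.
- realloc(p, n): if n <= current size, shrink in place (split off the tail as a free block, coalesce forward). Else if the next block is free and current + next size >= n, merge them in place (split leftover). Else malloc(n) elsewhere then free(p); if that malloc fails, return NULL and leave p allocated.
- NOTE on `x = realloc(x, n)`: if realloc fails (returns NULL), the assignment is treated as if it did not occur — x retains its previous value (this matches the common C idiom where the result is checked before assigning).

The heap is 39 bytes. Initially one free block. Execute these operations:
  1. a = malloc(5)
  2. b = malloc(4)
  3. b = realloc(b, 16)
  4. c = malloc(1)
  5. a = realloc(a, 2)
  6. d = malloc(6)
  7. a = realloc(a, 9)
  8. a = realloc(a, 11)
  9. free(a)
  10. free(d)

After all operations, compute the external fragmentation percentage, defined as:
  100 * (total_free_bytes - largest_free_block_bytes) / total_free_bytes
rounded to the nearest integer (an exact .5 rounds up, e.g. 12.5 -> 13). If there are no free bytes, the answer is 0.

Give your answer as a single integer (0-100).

Answer: 23

Derivation:
Op 1: a = malloc(5) -> a = 0; heap: [0-4 ALLOC][5-38 FREE]
Op 2: b = malloc(4) -> b = 5; heap: [0-4 ALLOC][5-8 ALLOC][9-38 FREE]
Op 3: b = realloc(b, 16) -> b = 5; heap: [0-4 ALLOC][5-20 ALLOC][21-38 FREE]
Op 4: c = malloc(1) -> c = 21; heap: [0-4 ALLOC][5-20 ALLOC][21-21 ALLOC][22-38 FREE]
Op 5: a = realloc(a, 2) -> a = 0; heap: [0-1 ALLOC][2-4 FREE][5-20 ALLOC][21-21 ALLOC][22-38 FREE]
Op 6: d = malloc(6) -> d = 22; heap: [0-1 ALLOC][2-4 FREE][5-20 ALLOC][21-21 ALLOC][22-27 ALLOC][28-38 FREE]
Op 7: a = realloc(a, 9) -> a = 28; heap: [0-4 FREE][5-20 ALLOC][21-21 ALLOC][22-27 ALLOC][28-36 ALLOC][37-38 FREE]
Op 8: a = realloc(a, 11) -> a = 28; heap: [0-4 FREE][5-20 ALLOC][21-21 ALLOC][22-27 ALLOC][28-38 ALLOC]
Op 9: free(a) -> (freed a); heap: [0-4 FREE][5-20 ALLOC][21-21 ALLOC][22-27 ALLOC][28-38 FREE]
Op 10: free(d) -> (freed d); heap: [0-4 FREE][5-20 ALLOC][21-21 ALLOC][22-38 FREE]
Free blocks: [5 17] total_free=22 largest=17 -> 100*(22-17)/22 = 500/22 ≈ 22.727 -> rounds to 23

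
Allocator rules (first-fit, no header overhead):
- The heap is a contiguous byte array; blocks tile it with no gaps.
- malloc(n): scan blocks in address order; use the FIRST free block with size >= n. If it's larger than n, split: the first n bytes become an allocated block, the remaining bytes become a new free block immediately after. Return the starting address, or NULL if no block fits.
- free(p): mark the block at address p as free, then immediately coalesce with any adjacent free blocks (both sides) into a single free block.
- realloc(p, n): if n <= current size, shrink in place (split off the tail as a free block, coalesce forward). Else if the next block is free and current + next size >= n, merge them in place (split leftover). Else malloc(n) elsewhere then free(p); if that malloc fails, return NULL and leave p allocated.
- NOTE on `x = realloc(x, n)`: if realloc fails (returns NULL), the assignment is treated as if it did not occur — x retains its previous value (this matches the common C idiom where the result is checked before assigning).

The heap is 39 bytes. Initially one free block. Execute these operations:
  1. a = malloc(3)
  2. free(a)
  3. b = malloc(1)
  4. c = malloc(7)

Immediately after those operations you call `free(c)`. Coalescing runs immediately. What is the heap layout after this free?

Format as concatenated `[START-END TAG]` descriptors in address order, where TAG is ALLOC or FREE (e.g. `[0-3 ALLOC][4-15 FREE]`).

Op 1: a = malloc(3) -> a = 0; heap: [0-2 ALLOC][3-38 FREE]
Op 2: free(a) -> (freed a); heap: [0-38 FREE]
Op 3: b = malloc(1) -> b = 0; heap: [0-0 ALLOC][1-38 FREE]
Op 4: c = malloc(7) -> c = 1; heap: [0-0 ALLOC][1-7 ALLOC][8-38 FREE]
free(c): c = 1 -> block [1-7 ALLOC]; mark free, coalesce with adjacent free neighbors -> [0-0 ALLOC][1-38 FREE]

Answer: [0-0 ALLOC][1-38 FREE]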